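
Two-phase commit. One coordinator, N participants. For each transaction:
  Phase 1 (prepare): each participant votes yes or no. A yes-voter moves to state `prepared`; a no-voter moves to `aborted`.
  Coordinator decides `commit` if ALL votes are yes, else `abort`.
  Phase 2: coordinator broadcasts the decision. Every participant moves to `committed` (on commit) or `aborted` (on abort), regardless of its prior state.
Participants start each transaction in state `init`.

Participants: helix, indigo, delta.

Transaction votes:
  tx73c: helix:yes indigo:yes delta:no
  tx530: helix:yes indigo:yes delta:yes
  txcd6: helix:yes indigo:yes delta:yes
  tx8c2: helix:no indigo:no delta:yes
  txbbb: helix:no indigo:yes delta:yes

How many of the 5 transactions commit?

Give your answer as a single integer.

tx73c: no from delta -> abort (commits=0)
tx530: all yes -> commit (commits=1)
txcd6: all yes -> commit (commits=2)
tx8c2: no from helix, indigo -> abort (commits=2)
txbbb: no from helix -> abort (commits=2)

Answer: 2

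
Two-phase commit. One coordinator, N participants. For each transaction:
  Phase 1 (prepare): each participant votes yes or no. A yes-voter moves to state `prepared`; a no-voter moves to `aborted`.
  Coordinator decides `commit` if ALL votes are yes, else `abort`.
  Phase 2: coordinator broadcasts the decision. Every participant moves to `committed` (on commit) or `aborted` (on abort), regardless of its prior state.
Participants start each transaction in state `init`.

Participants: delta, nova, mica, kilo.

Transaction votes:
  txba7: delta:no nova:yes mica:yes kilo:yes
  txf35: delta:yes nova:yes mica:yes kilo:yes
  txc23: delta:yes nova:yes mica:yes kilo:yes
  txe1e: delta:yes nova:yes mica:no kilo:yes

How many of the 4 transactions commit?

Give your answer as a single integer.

Answer: 2

Derivation:
txba7: no from delta -> abort (commits=0)
txf35: all yes -> commit (commits=1)
txc23: all yes -> commit (commits=2)
txe1e: no from mica -> abort (commits=2)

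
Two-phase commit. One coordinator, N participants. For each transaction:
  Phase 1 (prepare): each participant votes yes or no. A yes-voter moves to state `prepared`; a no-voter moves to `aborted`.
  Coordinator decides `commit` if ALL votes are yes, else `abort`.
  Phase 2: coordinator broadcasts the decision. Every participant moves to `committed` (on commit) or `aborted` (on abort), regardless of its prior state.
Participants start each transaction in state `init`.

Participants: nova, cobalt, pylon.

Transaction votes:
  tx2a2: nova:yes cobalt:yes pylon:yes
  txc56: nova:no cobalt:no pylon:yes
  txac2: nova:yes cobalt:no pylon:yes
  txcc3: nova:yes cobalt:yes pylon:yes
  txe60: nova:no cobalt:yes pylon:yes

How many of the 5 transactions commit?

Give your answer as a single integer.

tx2a2: all yes -> commit (commits=1)
txc56: no from nova, cobalt -> abort (commits=1)
txac2: no from cobalt -> abort (commits=1)
txcc3: all yes -> commit (commits=2)
txe60: no from nova -> abort (commits=2)

Answer: 2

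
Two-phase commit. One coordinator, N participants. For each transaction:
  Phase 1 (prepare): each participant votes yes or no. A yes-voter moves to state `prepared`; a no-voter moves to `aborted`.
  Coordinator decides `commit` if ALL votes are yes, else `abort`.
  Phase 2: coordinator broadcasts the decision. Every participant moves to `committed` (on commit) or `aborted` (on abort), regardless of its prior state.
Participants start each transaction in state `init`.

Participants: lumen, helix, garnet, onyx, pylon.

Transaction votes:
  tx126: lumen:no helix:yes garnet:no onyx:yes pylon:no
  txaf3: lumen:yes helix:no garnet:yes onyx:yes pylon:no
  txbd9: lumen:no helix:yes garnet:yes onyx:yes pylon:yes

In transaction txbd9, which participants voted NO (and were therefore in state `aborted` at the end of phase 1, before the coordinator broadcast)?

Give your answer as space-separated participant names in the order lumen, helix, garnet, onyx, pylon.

Txn txbd9 phase 1: lumen no -> aborted; helix yes -> prepared; garnet yes -> prepared; onyx yes -> prepared; pylon yes -> prepared

Answer: lumen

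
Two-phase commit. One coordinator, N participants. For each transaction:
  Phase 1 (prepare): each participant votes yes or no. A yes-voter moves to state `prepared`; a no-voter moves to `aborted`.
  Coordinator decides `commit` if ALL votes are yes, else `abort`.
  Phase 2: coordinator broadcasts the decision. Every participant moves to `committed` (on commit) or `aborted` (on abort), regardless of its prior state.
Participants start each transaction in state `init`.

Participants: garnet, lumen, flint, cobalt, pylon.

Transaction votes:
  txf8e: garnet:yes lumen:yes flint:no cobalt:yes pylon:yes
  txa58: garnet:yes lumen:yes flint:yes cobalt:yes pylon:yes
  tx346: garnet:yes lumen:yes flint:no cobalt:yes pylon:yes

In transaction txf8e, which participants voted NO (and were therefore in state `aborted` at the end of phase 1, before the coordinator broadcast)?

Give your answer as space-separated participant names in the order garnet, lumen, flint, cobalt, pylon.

Txn txf8e phase 1: garnet yes -> prepared; lumen yes -> prepared; flint no -> aborted; cobalt yes -> prepared; pylon yes -> prepared

Answer: flint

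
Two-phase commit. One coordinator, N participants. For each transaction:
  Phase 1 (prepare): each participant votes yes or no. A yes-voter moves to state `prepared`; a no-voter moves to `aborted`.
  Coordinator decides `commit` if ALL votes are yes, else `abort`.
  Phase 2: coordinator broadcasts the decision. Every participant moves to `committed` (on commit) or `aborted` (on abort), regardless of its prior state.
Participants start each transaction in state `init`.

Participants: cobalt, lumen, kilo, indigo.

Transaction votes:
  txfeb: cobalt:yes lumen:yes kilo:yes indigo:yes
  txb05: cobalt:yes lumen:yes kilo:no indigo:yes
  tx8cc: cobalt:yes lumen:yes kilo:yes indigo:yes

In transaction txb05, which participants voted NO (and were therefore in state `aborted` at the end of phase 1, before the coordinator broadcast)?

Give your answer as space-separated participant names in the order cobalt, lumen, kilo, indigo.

Answer: kilo

Derivation:
Txn txb05 phase 1: cobalt yes -> prepared; lumen yes -> prepared; kilo no -> aborted; indigo yes -> prepared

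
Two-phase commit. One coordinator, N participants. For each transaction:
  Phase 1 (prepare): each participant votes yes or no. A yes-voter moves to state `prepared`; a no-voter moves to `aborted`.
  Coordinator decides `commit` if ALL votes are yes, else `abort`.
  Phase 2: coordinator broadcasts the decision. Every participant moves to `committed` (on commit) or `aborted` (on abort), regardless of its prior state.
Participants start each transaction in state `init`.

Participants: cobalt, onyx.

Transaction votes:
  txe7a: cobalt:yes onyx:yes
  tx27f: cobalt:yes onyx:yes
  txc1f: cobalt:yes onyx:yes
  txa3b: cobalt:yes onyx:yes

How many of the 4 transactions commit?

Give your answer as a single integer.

Answer: 4

Derivation:
txe7a: all yes -> commit (commits=1)
tx27f: all yes -> commit (commits=2)
txc1f: all yes -> commit (commits=3)
txa3b: all yes -> commit (commits=4)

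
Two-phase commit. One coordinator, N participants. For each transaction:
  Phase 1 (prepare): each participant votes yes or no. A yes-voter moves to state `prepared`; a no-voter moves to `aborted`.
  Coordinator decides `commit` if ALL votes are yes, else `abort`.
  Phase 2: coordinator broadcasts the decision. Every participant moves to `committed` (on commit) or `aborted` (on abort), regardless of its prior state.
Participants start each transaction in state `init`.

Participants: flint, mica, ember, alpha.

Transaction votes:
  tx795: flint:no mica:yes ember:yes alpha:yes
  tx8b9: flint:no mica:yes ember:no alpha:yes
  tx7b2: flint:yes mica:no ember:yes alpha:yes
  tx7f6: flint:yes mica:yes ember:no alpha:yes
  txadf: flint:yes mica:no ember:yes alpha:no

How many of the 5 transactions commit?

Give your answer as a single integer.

tx795: no from flint -> abort (commits=0)
tx8b9: no from flint, ember -> abort (commits=0)
tx7b2: no from mica -> abort (commits=0)
tx7f6: no from ember -> abort (commits=0)
txadf: no from mica, alpha -> abort (commits=0)

Answer: 0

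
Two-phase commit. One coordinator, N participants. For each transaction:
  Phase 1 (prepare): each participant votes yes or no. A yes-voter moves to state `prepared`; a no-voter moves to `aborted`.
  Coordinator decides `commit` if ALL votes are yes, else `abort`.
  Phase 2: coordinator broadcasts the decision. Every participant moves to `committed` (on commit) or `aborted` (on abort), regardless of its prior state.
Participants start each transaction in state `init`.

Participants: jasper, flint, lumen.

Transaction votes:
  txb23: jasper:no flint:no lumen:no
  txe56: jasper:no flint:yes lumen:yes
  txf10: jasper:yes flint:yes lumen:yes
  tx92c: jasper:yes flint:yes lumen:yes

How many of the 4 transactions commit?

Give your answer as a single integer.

txb23: no from jasper, flint, lumen -> abort (commits=0)
txe56: no from jasper -> abort (commits=0)
txf10: all yes -> commit (commits=1)
tx92c: all yes -> commit (commits=2)

Answer: 2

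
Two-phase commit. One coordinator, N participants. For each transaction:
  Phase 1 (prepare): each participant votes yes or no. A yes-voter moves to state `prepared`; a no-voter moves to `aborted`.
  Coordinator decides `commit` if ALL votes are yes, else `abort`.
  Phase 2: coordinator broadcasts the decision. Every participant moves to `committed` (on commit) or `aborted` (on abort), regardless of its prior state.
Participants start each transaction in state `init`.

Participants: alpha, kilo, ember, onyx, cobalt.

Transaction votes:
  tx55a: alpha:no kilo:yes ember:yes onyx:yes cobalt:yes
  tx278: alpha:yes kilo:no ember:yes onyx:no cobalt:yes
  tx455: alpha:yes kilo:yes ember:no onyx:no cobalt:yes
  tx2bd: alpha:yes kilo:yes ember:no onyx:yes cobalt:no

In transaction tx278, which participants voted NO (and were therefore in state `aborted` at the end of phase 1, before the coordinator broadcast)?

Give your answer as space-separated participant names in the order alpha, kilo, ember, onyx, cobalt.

Answer: kilo onyx

Derivation:
Txn tx278 phase 1: alpha yes -> prepared; kilo no -> aborted; ember yes -> prepared; onyx no -> aborted; cobalt yes -> prepared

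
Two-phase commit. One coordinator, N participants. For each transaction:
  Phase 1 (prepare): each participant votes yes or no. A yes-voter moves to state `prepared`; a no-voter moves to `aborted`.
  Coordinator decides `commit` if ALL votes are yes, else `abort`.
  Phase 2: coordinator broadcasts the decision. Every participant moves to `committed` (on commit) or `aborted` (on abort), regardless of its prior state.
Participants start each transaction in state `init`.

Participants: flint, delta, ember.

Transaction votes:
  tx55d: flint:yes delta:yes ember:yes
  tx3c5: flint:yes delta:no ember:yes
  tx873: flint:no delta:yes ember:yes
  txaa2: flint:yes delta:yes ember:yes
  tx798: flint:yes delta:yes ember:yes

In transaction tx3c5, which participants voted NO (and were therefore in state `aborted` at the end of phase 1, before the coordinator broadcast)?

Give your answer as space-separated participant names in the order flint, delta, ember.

Txn tx3c5 phase 1: flint yes -> prepared; delta no -> aborted; ember yes -> prepared

Answer: delta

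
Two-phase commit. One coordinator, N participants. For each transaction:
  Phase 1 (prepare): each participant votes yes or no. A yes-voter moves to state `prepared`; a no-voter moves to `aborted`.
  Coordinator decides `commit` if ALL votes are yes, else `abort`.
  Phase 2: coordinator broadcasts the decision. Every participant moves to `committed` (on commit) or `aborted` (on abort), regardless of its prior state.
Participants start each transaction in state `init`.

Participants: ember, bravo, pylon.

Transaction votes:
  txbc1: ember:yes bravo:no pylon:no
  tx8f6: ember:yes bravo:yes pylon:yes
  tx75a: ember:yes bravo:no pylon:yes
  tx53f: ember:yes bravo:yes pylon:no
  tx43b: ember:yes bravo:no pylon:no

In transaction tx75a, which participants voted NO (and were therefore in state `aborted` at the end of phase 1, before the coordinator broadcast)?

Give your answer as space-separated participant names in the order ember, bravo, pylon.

Txn tx75a phase 1: ember yes -> prepared; bravo no -> aborted; pylon yes -> prepared

Answer: bravo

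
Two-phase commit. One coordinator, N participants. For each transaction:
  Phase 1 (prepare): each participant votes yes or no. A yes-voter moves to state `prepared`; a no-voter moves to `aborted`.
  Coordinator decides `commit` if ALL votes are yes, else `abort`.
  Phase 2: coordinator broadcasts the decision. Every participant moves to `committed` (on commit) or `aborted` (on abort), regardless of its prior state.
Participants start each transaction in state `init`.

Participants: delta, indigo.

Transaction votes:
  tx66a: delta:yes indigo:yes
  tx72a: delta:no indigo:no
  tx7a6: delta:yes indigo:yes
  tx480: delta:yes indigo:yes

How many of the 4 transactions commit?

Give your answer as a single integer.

Answer: 3

Derivation:
tx66a: all yes -> commit (commits=1)
tx72a: no from delta, indigo -> abort (commits=1)
tx7a6: all yes -> commit (commits=2)
tx480: all yes -> commit (commits=3)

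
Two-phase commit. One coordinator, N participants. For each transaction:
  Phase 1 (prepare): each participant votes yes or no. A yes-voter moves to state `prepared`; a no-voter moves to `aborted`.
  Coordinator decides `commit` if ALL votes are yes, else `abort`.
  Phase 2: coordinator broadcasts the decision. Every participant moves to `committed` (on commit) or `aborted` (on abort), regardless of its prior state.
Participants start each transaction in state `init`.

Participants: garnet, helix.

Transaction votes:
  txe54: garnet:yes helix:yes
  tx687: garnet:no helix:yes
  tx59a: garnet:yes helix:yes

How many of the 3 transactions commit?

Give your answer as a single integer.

Answer: 2

Derivation:
txe54: all yes -> commit (commits=1)
tx687: no from garnet -> abort (commits=1)
tx59a: all yes -> commit (commits=2)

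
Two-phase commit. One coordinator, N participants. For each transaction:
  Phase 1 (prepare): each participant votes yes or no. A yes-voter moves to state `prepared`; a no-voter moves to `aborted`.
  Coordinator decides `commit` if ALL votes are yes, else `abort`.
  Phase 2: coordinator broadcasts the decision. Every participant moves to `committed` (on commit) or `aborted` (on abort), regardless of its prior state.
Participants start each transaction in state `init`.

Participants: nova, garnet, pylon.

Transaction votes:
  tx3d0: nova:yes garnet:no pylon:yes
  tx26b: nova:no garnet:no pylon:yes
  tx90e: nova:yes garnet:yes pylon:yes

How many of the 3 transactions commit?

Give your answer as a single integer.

Answer: 1

Derivation:
tx3d0: no from garnet -> abort (commits=0)
tx26b: no from nova, garnet -> abort (commits=0)
tx90e: all yes -> commit (commits=1)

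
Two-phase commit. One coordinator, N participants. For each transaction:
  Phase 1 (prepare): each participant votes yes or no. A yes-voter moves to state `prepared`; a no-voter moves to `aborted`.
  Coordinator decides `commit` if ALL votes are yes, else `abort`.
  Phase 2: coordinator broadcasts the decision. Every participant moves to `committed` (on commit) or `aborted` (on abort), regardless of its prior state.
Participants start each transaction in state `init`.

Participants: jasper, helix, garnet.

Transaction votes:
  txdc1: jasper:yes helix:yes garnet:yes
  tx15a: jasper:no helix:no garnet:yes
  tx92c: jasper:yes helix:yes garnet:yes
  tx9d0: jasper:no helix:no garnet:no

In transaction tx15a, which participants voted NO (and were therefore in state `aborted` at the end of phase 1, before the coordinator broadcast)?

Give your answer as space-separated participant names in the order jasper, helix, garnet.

Txn tx15a phase 1: jasper no -> aborted; helix no -> aborted; garnet yes -> prepared

Answer: jasper helix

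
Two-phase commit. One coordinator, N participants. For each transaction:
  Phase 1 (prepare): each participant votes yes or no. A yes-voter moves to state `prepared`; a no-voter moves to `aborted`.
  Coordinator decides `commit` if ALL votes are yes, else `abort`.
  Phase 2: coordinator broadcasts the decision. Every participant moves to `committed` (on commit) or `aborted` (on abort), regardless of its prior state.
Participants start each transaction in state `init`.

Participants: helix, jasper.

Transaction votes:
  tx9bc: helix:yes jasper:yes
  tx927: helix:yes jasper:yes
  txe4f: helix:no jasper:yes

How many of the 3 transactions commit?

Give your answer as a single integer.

Answer: 2

Derivation:
tx9bc: all yes -> commit (commits=1)
tx927: all yes -> commit (commits=2)
txe4f: no from helix -> abort (commits=2)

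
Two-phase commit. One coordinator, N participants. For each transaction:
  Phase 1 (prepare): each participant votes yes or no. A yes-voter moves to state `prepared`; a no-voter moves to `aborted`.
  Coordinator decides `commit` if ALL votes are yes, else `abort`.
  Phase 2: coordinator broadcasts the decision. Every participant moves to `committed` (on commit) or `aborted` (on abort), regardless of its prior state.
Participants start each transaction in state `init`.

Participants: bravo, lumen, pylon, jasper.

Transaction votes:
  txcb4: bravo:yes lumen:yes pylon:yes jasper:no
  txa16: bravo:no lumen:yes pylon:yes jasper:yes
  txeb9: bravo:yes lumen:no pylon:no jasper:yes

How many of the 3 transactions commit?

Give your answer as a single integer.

Answer: 0

Derivation:
txcb4: no from jasper -> abort (commits=0)
txa16: no from bravo -> abort (commits=0)
txeb9: no from lumen, pylon -> abort (commits=0)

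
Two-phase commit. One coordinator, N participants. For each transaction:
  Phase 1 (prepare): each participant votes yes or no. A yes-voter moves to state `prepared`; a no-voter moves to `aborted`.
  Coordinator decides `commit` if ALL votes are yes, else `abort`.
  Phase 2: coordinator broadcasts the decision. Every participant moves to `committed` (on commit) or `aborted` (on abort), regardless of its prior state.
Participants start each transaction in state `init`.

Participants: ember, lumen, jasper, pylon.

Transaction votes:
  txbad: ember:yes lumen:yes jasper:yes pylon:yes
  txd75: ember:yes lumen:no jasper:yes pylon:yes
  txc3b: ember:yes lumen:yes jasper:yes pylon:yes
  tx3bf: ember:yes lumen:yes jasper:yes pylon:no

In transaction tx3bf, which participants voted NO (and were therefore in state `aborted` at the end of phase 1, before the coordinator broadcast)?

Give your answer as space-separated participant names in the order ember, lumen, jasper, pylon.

Txn tx3bf phase 1: ember yes -> prepared; lumen yes -> prepared; jasper yes -> prepared; pylon no -> aborted

Answer: pylon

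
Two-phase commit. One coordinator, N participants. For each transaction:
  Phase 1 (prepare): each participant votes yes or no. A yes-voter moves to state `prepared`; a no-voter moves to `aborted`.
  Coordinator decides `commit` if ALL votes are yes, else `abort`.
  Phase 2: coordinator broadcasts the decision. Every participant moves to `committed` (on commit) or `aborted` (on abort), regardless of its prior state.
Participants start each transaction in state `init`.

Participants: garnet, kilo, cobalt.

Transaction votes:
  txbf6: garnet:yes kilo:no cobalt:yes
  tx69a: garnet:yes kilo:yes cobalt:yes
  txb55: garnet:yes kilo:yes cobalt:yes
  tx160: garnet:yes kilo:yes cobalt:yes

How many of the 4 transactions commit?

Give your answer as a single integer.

Answer: 3

Derivation:
txbf6: no from kilo -> abort (commits=0)
tx69a: all yes -> commit (commits=1)
txb55: all yes -> commit (commits=2)
tx160: all yes -> commit (commits=3)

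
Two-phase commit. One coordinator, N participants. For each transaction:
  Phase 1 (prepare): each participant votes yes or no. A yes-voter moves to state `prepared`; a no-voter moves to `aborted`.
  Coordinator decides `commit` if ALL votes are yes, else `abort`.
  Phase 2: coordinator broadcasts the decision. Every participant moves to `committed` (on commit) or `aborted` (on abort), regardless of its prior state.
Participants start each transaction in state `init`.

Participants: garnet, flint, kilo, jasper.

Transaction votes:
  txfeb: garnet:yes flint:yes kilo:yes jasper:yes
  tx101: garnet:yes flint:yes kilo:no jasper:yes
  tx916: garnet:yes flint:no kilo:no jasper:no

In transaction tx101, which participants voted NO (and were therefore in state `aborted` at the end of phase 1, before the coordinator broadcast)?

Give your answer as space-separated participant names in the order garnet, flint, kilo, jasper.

Txn tx101 phase 1: garnet yes -> prepared; flint yes -> prepared; kilo no -> aborted; jasper yes -> prepared

Answer: kilo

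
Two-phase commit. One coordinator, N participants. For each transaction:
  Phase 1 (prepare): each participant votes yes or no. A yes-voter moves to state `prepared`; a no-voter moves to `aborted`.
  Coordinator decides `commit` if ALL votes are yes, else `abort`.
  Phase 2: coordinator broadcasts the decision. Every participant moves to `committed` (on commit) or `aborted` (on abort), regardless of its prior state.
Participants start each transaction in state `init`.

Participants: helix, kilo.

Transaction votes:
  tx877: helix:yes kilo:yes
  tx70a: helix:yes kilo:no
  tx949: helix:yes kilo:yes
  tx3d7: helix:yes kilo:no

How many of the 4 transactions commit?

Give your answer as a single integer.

Answer: 2

Derivation:
tx877: all yes -> commit (commits=1)
tx70a: no from kilo -> abort (commits=1)
tx949: all yes -> commit (commits=2)
tx3d7: no from kilo -> abort (commits=2)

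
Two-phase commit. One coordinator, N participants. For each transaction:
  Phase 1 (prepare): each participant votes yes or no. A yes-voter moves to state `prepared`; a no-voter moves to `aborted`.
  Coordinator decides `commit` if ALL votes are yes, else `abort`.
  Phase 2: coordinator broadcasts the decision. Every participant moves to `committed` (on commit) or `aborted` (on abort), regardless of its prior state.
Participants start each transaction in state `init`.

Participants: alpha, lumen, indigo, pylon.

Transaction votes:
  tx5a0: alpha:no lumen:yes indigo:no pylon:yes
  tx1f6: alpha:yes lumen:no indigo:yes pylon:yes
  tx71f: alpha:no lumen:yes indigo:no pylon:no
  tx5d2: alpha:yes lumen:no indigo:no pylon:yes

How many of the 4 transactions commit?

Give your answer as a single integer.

tx5a0: no from alpha, indigo -> abort (commits=0)
tx1f6: no from lumen -> abort (commits=0)
tx71f: no from alpha, indigo, pylon -> abort (commits=0)
tx5d2: no from lumen, indigo -> abort (commits=0)

Answer: 0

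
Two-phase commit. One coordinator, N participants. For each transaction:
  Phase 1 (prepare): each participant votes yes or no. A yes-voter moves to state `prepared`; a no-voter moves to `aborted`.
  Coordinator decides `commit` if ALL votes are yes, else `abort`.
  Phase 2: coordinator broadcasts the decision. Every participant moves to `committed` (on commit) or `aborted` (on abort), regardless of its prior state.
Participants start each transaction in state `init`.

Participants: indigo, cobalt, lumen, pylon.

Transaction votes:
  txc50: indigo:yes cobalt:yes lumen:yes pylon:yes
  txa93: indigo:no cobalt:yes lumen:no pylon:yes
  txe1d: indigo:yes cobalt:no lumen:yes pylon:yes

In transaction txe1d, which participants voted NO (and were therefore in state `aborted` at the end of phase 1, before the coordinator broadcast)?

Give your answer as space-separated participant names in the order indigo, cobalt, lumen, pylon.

Txn txe1d phase 1: indigo yes -> prepared; cobalt no -> aborted; lumen yes -> prepared; pylon yes -> prepared

Answer: cobalt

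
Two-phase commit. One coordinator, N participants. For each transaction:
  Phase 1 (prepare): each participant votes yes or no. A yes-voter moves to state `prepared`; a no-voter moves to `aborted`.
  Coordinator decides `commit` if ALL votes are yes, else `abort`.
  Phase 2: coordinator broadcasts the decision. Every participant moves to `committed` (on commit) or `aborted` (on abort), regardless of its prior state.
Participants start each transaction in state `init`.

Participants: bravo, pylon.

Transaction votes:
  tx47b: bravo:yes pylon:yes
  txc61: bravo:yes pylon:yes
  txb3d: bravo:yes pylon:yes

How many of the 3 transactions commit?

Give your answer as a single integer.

tx47b: all yes -> commit (commits=1)
txc61: all yes -> commit (commits=2)
txb3d: all yes -> commit (commits=3)

Answer: 3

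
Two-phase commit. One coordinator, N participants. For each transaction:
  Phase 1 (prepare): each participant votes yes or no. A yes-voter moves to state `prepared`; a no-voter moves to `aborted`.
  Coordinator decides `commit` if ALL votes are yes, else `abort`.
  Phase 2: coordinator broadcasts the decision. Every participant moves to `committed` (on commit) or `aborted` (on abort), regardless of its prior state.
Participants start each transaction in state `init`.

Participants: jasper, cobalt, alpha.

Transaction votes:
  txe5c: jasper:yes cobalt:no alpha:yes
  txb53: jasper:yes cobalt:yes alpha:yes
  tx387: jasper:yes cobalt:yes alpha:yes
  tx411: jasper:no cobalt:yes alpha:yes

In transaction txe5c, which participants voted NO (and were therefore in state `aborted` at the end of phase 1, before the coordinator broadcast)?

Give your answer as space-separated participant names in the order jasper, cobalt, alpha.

Answer: cobalt

Derivation:
Txn txe5c phase 1: jasper yes -> prepared; cobalt no -> aborted; alpha yes -> prepared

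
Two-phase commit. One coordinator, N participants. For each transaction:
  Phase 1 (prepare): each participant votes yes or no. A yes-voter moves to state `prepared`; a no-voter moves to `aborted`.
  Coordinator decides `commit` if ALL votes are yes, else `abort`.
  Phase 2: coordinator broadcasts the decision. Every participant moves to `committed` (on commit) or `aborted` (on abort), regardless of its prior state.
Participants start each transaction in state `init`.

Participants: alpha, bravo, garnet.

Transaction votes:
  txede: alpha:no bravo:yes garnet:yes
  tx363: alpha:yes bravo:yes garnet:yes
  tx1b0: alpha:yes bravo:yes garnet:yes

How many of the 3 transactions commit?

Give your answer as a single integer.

Answer: 2

Derivation:
txede: no from alpha -> abort (commits=0)
tx363: all yes -> commit (commits=1)
tx1b0: all yes -> commit (commits=2)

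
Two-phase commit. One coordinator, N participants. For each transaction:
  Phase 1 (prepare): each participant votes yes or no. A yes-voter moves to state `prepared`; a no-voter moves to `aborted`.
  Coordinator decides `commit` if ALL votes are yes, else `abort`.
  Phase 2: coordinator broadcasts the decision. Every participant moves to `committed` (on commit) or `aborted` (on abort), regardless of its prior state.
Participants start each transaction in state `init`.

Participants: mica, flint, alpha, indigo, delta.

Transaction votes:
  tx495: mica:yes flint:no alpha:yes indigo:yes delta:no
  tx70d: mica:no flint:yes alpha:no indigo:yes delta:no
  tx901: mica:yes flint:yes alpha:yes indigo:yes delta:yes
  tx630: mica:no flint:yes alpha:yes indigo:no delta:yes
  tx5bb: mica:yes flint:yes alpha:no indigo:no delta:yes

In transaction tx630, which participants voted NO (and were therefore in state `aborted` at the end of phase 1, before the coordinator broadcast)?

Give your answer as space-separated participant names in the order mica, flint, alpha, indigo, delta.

Txn tx630 phase 1: mica no -> aborted; flint yes -> prepared; alpha yes -> prepared; indigo no -> aborted; delta yes -> prepared

Answer: mica indigo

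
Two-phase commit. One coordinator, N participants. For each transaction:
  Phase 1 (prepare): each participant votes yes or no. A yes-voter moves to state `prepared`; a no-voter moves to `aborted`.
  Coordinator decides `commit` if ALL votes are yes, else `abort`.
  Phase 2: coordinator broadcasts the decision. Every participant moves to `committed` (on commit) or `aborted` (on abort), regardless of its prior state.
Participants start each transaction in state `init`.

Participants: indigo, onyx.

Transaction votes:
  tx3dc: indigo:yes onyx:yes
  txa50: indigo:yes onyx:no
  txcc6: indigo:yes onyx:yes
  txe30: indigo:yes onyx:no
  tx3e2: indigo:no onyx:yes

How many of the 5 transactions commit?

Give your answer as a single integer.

Answer: 2

Derivation:
tx3dc: all yes -> commit (commits=1)
txa50: no from onyx -> abort (commits=1)
txcc6: all yes -> commit (commits=2)
txe30: no from onyx -> abort (commits=2)
tx3e2: no from indigo -> abort (commits=2)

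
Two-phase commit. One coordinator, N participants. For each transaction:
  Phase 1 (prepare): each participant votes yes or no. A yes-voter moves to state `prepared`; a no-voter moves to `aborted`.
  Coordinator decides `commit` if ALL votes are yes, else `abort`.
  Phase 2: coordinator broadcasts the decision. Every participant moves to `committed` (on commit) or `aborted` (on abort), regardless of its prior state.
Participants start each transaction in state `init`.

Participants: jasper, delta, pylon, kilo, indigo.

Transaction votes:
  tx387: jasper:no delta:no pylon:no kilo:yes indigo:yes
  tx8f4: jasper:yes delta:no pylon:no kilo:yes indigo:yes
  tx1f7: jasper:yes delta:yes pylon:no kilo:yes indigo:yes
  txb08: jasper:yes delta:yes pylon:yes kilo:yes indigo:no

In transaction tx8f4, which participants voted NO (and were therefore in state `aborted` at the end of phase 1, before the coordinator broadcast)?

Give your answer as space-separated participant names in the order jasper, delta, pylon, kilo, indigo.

Answer: delta pylon

Derivation:
Txn tx8f4 phase 1: jasper yes -> prepared; delta no -> aborted; pylon no -> aborted; kilo yes -> prepared; indigo yes -> prepared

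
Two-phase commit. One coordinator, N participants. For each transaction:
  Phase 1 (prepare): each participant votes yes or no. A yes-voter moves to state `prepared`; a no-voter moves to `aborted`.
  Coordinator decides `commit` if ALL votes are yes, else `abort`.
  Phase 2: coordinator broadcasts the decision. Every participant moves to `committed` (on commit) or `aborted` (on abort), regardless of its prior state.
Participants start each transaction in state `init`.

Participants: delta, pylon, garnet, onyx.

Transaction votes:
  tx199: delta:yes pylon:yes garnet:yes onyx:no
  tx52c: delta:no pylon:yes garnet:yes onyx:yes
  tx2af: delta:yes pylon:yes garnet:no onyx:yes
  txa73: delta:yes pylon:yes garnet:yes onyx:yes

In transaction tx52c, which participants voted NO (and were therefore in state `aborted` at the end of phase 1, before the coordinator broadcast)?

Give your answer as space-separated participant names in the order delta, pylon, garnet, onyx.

Answer: delta

Derivation:
Txn tx52c phase 1: delta no -> aborted; pylon yes -> prepared; garnet yes -> prepared; onyx yes -> prepared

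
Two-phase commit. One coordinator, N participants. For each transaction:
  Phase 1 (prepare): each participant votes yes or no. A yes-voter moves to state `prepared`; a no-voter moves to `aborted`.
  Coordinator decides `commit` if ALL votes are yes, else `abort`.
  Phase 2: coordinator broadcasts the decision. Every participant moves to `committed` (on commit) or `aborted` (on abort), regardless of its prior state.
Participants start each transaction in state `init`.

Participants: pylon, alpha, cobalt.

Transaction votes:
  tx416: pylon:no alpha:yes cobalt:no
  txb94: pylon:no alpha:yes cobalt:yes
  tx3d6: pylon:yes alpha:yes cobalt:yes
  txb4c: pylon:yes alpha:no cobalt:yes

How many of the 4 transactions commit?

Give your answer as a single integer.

Answer: 1

Derivation:
tx416: no from pylon, cobalt -> abort (commits=0)
txb94: no from pylon -> abort (commits=0)
tx3d6: all yes -> commit (commits=1)
txb4c: no from alpha -> abort (commits=1)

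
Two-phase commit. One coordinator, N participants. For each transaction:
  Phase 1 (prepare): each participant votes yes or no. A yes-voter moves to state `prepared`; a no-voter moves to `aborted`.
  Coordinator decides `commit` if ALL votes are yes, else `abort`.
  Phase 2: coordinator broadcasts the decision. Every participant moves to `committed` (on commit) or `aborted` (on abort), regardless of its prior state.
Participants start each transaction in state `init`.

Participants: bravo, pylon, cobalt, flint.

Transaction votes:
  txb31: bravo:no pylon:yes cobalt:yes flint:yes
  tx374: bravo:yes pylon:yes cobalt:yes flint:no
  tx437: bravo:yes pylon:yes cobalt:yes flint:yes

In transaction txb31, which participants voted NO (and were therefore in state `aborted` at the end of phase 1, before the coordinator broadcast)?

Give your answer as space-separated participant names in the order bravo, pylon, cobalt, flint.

Answer: bravo

Derivation:
Txn txb31 phase 1: bravo no -> aborted; pylon yes -> prepared; cobalt yes -> prepared; flint yes -> prepared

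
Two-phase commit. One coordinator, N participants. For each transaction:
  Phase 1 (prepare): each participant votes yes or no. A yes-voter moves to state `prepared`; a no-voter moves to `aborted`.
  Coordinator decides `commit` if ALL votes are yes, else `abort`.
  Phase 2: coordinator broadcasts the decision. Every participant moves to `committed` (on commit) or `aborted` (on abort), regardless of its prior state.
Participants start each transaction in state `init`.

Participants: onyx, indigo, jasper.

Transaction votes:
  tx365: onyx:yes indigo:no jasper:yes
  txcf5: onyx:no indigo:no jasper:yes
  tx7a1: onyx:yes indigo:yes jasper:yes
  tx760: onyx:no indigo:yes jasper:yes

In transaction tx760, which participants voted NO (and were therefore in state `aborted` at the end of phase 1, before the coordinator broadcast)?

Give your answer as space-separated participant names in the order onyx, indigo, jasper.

Answer: onyx

Derivation:
Txn tx760 phase 1: onyx no -> aborted; indigo yes -> prepared; jasper yes -> prepared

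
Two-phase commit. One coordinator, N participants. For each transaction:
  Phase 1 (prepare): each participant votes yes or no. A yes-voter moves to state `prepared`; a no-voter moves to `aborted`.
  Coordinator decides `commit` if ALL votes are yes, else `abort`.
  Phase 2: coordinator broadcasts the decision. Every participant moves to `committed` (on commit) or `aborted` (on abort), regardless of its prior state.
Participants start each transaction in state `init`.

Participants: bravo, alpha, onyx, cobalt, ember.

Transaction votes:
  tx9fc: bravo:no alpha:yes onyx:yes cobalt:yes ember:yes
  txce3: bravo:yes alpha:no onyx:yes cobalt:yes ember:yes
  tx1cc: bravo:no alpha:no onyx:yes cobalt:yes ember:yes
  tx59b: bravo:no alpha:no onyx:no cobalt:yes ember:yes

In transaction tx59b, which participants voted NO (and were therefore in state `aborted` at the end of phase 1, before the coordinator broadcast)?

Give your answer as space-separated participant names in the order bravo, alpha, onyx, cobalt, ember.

Answer: bravo alpha onyx

Derivation:
Txn tx59b phase 1: bravo no -> aborted; alpha no -> aborted; onyx no -> aborted; cobalt yes -> prepared; ember yes -> prepared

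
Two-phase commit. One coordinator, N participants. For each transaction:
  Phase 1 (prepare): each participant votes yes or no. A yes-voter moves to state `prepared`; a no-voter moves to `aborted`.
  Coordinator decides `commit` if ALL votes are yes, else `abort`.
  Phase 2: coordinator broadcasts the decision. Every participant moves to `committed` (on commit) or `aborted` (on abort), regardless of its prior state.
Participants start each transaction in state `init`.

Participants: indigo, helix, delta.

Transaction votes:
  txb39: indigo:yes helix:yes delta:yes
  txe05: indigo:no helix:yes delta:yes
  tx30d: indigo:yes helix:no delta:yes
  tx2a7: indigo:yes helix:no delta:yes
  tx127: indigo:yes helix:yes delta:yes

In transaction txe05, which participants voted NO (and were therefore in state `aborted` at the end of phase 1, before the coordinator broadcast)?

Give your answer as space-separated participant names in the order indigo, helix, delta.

Txn txe05 phase 1: indigo no -> aborted; helix yes -> prepared; delta yes -> prepared

Answer: indigo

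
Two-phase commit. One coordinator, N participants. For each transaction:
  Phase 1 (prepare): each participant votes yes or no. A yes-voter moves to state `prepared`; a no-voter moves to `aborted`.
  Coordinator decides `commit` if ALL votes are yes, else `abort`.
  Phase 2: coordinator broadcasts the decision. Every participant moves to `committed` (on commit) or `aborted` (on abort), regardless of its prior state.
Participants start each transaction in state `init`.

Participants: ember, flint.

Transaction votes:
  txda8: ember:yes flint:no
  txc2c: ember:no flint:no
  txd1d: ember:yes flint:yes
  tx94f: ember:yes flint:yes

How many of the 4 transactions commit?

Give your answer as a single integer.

txda8: no from flint -> abort (commits=0)
txc2c: no from ember, flint -> abort (commits=0)
txd1d: all yes -> commit (commits=1)
tx94f: all yes -> commit (commits=2)

Answer: 2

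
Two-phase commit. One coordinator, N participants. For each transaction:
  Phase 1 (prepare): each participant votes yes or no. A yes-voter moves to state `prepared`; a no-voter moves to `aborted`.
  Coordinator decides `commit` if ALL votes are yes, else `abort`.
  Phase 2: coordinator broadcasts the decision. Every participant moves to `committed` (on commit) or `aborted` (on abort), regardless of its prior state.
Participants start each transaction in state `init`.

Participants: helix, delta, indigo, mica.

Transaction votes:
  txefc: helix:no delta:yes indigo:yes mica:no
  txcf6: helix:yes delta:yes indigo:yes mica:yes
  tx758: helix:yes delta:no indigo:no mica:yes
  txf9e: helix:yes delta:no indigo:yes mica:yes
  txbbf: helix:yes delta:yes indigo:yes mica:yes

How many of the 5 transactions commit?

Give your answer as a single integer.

Answer: 2

Derivation:
txefc: no from helix, mica -> abort (commits=0)
txcf6: all yes -> commit (commits=1)
tx758: no from delta, indigo -> abort (commits=1)
txf9e: no from delta -> abort (commits=1)
txbbf: all yes -> commit (commits=2)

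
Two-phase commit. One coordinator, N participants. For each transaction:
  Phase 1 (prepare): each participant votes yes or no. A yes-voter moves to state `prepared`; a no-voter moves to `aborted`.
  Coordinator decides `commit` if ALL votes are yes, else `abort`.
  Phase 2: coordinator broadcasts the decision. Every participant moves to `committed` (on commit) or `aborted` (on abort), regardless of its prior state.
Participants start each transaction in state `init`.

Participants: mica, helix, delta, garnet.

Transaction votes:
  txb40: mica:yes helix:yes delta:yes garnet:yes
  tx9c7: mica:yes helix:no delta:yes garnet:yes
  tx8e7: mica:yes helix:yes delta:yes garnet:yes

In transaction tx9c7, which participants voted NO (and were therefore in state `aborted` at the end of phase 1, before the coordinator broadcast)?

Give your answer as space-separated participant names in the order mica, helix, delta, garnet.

Txn tx9c7 phase 1: mica yes -> prepared; helix no -> aborted; delta yes -> prepared; garnet yes -> prepared

Answer: helix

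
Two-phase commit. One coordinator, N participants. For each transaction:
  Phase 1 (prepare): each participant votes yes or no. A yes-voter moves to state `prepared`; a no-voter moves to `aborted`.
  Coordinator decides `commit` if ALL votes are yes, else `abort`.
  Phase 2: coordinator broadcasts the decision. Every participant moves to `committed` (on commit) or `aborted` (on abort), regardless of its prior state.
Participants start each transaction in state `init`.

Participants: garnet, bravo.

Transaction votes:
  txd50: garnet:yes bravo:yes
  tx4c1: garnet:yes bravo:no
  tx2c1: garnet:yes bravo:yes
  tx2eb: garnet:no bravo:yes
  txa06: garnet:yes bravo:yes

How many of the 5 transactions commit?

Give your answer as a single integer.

Answer: 3

Derivation:
txd50: all yes -> commit (commits=1)
tx4c1: no from bravo -> abort (commits=1)
tx2c1: all yes -> commit (commits=2)
tx2eb: no from garnet -> abort (commits=2)
txa06: all yes -> commit (commits=3)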